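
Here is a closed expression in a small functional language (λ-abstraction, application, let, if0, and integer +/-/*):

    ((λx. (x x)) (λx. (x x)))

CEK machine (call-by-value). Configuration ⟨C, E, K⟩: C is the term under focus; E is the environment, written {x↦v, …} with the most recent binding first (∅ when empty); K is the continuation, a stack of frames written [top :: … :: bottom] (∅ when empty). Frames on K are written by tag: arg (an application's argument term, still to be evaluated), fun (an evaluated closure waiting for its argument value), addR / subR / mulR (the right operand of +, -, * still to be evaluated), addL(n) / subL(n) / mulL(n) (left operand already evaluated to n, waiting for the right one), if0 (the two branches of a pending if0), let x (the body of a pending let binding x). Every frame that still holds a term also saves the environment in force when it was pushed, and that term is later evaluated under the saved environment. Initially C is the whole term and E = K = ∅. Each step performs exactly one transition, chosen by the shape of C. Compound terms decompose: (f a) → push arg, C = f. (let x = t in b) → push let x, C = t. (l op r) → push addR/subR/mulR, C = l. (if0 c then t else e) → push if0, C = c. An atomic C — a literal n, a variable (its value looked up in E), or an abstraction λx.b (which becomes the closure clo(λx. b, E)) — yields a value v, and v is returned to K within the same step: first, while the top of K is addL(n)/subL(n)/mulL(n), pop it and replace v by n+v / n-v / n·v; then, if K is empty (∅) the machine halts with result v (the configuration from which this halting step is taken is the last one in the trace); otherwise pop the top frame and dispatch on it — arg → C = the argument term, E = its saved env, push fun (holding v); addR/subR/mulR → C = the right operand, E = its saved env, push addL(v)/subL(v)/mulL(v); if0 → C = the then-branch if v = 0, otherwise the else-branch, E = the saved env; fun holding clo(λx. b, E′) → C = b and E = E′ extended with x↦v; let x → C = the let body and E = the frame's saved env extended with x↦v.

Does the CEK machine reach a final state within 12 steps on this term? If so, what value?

Answer: DIVERGES (no final state within 12 steps)

Derivation:
0. <C=((λx. (x x)) (λx. (x x))), E=∅, K=∅>
1. <C=(λx. (x x)), E=∅, K=[arg]>
2. <C=(λx. (x x)), E=∅, K=[fun]>
3. <C=(x x), E={x↦clo(λx. (x x), ∅)}, K=∅>
4. <C=x, E={x↦clo(λx. (x x), ∅)}, K=[arg]>
5. <C=x, E={x↦clo(λx. (x x), ∅)}, K=[fun]>
… configuration repeats with period 3 (steps 3–5 recur indefinitely) …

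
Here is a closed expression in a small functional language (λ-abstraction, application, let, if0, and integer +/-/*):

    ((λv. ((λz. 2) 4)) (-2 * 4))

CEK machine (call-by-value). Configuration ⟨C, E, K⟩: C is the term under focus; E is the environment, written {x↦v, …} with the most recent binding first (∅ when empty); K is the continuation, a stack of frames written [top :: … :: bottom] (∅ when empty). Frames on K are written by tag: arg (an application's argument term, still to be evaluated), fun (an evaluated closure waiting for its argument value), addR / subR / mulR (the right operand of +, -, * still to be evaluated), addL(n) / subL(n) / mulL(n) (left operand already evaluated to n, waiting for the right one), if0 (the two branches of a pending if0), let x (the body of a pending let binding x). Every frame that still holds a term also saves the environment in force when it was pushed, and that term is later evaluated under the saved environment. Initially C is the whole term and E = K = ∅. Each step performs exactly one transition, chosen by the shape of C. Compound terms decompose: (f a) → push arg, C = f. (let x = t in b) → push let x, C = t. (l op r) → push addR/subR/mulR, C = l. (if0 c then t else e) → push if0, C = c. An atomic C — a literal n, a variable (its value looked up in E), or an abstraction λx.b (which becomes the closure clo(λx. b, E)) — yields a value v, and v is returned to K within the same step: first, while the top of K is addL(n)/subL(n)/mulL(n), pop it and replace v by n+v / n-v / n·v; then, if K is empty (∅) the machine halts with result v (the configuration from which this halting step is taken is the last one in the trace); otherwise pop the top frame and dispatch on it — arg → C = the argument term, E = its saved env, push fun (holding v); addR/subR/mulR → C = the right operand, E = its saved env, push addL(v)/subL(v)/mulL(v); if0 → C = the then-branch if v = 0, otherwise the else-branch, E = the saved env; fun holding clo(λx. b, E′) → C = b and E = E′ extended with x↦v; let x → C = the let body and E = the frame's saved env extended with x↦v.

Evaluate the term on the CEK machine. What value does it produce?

0. [C=((λv. ((λz. 2) 4)) (-2 * 4)) | E=∅ | K=∅]
1. [C=(λv. ((λz. 2) 4)) | E=∅ | K=[arg]]
2. [C=(-2 * 4) | E=∅ | K=[fun]]
3. [C=-2 | E=∅ | K=[mulR :: fun]]
4. [C=4 | E=∅ | K=[mulL(-2) :: fun]]
5. [C=((λz. 2) 4) | E={v↦-8} | K=∅]
6. [C=(λz. 2) | E={v↦-8} | K=[arg]]
7. [C=4 | E={v↦-8} | K=[fun]]
8. [C=2 | E={z↦4, v↦-8} | K=∅]
→ final value 2

Answer: 2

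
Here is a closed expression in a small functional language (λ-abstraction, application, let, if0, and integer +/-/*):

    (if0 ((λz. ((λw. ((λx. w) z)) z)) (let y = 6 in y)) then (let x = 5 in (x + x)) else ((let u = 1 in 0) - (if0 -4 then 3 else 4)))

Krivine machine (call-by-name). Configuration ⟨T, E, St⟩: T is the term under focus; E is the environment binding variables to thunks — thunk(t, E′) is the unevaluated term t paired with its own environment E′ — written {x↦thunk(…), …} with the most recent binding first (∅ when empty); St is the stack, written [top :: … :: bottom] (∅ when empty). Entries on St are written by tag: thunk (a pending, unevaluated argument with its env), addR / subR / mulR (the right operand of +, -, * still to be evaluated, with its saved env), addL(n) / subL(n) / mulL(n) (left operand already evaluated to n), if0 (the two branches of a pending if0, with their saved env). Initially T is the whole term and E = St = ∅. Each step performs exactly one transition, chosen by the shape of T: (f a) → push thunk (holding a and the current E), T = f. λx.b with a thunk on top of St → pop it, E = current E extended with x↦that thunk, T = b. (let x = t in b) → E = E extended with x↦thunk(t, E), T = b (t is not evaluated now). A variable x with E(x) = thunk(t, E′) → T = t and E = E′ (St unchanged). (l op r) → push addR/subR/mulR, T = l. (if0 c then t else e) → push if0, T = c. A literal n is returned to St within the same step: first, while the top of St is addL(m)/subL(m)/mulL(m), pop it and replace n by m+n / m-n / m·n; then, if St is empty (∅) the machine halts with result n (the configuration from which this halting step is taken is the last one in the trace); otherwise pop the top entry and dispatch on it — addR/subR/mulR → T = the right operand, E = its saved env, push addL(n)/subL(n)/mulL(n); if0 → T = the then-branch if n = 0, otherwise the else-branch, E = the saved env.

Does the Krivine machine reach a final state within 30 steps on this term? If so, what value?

Answer: -4

Derivation:
0. <T=(if0 ((λz. ((λw. ((λx. w) z)) z)) (let y = 6 in y)) then (let x = 5 in (x + x)) else ((let u = 1 in 0) - (if0 -4 then 3 else 4))), E=∅, St=∅>
1. <T=((λz. ((λw. ((λx. w) z)) z)) (let y = 6 in y)), E=∅, St=[if0]>
2. <T=(λz. ((λw. ((λx. w) z)) z)), E=∅, St=[thunk :: if0]>
3. <T=((λw. ((λx. w) z)) z), E={z↦thunk((let y = 6 in y), ∅)}, St=[if0]>
4. <T=(λw. ((λx. w) z)), E={z↦thunk((let y = 6 in y), ∅)}, St=[thunk :: if0]>
5. <T=((λx. w) z), E={w↦thunk(z, {z↦thunk((let y = 6 in y), ∅)}), z↦thunk((let y = 6 in y), ∅)}, St=[if0]>
6. <T=(λx. w), E={w↦thunk(z, {z↦thunk((let y = 6 in y), ∅)}), z↦thunk((let y = 6 in y), ∅)}, St=[thunk :: if0]>
7. <T=w, E={x↦thunk(z, {w↦thunk(z, {z↦thunk((let y = 6 in y), ∅)}), z↦thunk((let y = 6 in y), ∅)}), w↦thunk(z, {z↦thunk((let y = 6 in y), ∅)}), z↦thunk((let y = 6 in y), ∅)}, St=[if0]>
8. <T=z, E={z↦thunk((let y = 6 in y), ∅)}, St=[if0]>
9. <T=(let y = 6 in y), E=∅, St=[if0]>
10. <T=y, E={y↦thunk(6, ∅)}, St=[if0]>
11. <T=6, E=∅, St=[if0]>
12. <T=((let u = 1 in 0) - (if0 -4 then 3 else 4)), E=∅, St=∅>
13. <T=(let u = 1 in 0), E=∅, St=[subR]>
14. <T=0, E={u↦thunk(1, ∅)}, St=[subR]>
15. <T=(if0 -4 then 3 else 4), E=∅, St=[subL(0)]>
16. <T=-4, E=∅, St=[if0 :: subL(0)]>
17. <T=4, E=∅, St=[subL(0)]>
→ final value -4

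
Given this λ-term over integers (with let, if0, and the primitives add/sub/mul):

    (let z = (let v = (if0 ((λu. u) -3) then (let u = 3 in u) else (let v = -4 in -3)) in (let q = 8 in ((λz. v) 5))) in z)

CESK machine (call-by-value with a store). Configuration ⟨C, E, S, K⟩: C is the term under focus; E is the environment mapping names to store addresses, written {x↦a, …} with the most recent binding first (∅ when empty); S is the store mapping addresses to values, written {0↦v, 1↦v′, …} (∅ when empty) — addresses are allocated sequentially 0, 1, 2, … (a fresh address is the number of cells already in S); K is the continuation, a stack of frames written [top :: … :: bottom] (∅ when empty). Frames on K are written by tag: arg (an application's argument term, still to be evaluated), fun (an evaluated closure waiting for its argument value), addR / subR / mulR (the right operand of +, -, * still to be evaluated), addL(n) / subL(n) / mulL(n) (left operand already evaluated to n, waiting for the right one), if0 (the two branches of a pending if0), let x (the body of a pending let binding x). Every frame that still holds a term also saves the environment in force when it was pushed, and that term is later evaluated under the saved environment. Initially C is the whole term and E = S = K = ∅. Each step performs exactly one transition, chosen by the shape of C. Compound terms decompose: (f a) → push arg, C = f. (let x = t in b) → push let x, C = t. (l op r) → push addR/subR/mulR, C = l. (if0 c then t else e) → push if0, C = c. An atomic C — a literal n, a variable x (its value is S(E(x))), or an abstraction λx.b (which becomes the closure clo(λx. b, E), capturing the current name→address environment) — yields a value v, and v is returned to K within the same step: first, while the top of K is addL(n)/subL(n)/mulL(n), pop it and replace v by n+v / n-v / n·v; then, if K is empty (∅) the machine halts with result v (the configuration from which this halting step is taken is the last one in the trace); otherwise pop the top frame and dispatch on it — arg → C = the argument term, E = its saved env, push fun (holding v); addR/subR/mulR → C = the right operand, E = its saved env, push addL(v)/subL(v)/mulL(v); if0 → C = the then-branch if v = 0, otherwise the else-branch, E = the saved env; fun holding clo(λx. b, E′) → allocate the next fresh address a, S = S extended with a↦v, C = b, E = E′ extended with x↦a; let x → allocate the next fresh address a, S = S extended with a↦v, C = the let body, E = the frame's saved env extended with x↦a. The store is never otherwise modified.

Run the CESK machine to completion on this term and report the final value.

Answer: -3

Machine steps:
t=0: ⟨C=(let z = (let v = (if0 ((λu. u) -3) then (let u = 3 in u) else (let v = -4 in -3)) in (let q = 8 in ((λz. v) 5))) in z); E=∅; S=∅; K=∅⟩
t=1: ⟨C=(let v = (if0 ((λu. u) -3) then (let u = 3 in u) else (let v = -4 in -3)) in (let q = 8 in ((λz. v) 5))); E=∅; S=∅; K=[let z]⟩
t=2: ⟨C=(if0 ((λu. u) -3) then (let u = 3 in u) else (let v = -4 in -3)); E=∅; S=∅; K=[let v :: let z]⟩
t=3: ⟨C=((λu. u) -3); E=∅; S=∅; K=[if0 :: let v :: let z]⟩
t=4: ⟨C=(λu. u); E=∅; S=∅; K=[arg :: if0 :: let v :: let z]⟩
t=5: ⟨C=-3; E=∅; S=∅; K=[fun :: if0 :: let v :: let z]⟩
t=6: ⟨C=u; E={u↦0}; S={0↦-3}; K=[if0 :: let v :: let z]⟩
t=7: ⟨C=(let v = -4 in -3); E=∅; S={0↦-3}; K=[let v :: let z]⟩
t=8: ⟨C=-4; E=∅; S={0↦-3}; K=[let v :: let v :: let z]⟩
t=9: ⟨C=-3; E={v↦1}; S={0↦-3, 1↦-4}; K=[let v :: let z]⟩
t=10: ⟨C=(let q = 8 in ((λz. v) 5)); E={v↦2}; S={0↦-3, 1↦-4, 2↦-3}; K=[let z]⟩
t=11: ⟨C=8; E={v↦2}; S={0↦-3, 1↦-4, 2↦-3}; K=[let q :: let z]⟩
t=12: ⟨C=((λz. v) 5); E={q↦3, v↦2}; S={0↦-3, 1↦-4, 2↦-3, 3↦8}; K=[let z]⟩
t=13: ⟨C=(λz. v); E={q↦3, v↦2}; S={0↦-3, 1↦-4, 2↦-3, 3↦8}; K=[arg :: let z]⟩
t=14: ⟨C=5; E={q↦3, v↦2}; S={0↦-3, 1↦-4, 2↦-3, 3↦8}; K=[fun :: let z]⟩
t=15: ⟨C=v; E={z↦4, q↦3, v↦2}; S={0↦-3, 1↦-4, 2↦-3, 3↦8, 4↦5}; K=[let z]⟩
t=16: ⟨C=z; E={z↦5}; S={0↦-3, 1↦-4, 2↦-3, 3↦8, 4↦5, 5↦-3}; K=∅⟩
→ final value -3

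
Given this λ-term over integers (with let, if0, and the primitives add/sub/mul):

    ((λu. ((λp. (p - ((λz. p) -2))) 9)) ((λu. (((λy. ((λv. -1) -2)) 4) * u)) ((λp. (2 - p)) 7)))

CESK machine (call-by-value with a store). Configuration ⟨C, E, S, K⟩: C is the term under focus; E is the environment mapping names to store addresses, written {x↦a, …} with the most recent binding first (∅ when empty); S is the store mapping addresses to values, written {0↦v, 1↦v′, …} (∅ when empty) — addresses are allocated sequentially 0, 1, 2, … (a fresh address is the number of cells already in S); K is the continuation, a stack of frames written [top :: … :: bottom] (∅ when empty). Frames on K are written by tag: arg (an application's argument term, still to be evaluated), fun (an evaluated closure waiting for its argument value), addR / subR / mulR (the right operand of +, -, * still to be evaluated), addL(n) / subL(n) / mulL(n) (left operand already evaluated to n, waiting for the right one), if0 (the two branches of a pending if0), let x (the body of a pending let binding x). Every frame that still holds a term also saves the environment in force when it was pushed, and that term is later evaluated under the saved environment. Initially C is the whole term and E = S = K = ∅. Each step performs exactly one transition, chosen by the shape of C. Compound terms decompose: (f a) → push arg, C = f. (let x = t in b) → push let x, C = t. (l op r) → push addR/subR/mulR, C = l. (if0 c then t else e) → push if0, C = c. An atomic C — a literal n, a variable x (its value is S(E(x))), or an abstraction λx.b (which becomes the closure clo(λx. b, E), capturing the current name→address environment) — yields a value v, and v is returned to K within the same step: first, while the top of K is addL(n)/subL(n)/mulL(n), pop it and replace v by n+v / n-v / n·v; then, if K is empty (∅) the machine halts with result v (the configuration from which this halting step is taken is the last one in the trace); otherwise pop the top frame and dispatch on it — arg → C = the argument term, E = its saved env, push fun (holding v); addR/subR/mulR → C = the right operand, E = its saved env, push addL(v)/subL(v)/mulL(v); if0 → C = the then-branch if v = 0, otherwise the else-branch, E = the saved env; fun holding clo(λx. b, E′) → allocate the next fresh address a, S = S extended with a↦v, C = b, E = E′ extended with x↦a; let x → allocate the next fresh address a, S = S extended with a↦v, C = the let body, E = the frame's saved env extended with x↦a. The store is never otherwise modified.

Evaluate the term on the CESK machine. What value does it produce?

step 0: [C=((λu. ((λp. (p - ((λz. p) -2))) 9)) ((λu. (((λy. ((λv. -1) -2)) 4) * u)) ((λp. (2 - p)) 7))) | E=∅ | S=∅ | K=∅]
step 1: [C=(λu. ((λp. (p - ((λz. p) -2))) 9)) | E=∅ | S=∅ | K=[arg]]
step 2: [C=((λu. (((λy. ((λv. -1) -2)) 4) * u)) ((λp. (2 - p)) 7)) | E=∅ | S=∅ | K=[fun]]
step 3: [C=(λu. (((λy. ((λv. -1) -2)) 4) * u)) | E=∅ | S=∅ | K=[arg :: fun]]
step 4: [C=((λp. (2 - p)) 7) | E=∅ | S=∅ | K=[fun :: fun]]
step 5: [C=(λp. (2 - p)) | E=∅ | S=∅ | K=[arg :: fun :: fun]]
step 6: [C=7 | E=∅ | S=∅ | K=[fun :: fun :: fun]]
step 7: [C=(2 - p) | E={p↦0} | S={0↦7} | K=[fun :: fun]]
step 8: [C=2 | E={p↦0} | S={0↦7} | K=[subR :: fun :: fun]]
step 9: [C=p | E={p↦0} | S={0↦7} | K=[subL(2) :: fun :: fun]]
step 10: [C=(((λy. ((λv. -1) -2)) 4) * u) | E={u↦1} | S={0↦7, 1↦-5} | K=[fun]]
step 11: [C=((λy. ((λv. -1) -2)) 4) | E={u↦1} | S={0↦7, 1↦-5} | K=[mulR :: fun]]
step 12: [C=(λy. ((λv. -1) -2)) | E={u↦1} | S={0↦7, 1↦-5} | K=[arg :: mulR :: fun]]
step 13: [C=4 | E={u↦1} | S={0↦7, 1↦-5} | K=[fun :: mulR :: fun]]
step 14: [C=((λv. -1) -2) | E={y↦2, u↦1} | S={0↦7, 1↦-5, 2↦4} | K=[mulR :: fun]]
step 15: [C=(λv. -1) | E={y↦2, u↦1} | S={0↦7, 1↦-5, 2↦4} | K=[arg :: mulR :: fun]]
step 16: [C=-2 | E={y↦2, u↦1} | S={0↦7, 1↦-5, 2↦4} | K=[fun :: mulR :: fun]]
step 17: [C=-1 | E={v↦3, y↦2, u↦1} | S={0↦7, 1↦-5, 2↦4, 3↦-2} | K=[mulR :: fun]]
step 18: [C=u | E={u↦1} | S={0↦7, 1↦-5, 2↦4, 3↦-2} | K=[mulL(-1) :: fun]]
step 19: [C=((λp. (p - ((λz. p) -2))) 9) | E={u↦4} | S={0↦7, 1↦-5, 2↦4, 3↦-2, 4↦5} | K=∅]
step 20: [C=(λp. (p - ((λz. p) -2))) | E={u↦4} | S={0↦7, 1↦-5, 2↦4, 3↦-2, 4↦5} | K=[arg]]
step 21: [C=9 | E={u↦4} | S={0↦7, 1↦-5, 2↦4, 3↦-2, 4↦5} | K=[fun]]
step 22: [C=(p - ((λz. p) -2)) | E={p↦5, u↦4} | S={0↦7, 1↦-5, 2↦4, 3↦-2, 4↦5, 5↦9} | K=∅]
step 23: [C=p | E={p↦5, u↦4} | S={0↦7, 1↦-5, 2↦4, 3↦-2, 4↦5, 5↦9} | K=[subR]]
step 24: [C=((λz. p) -2) | E={p↦5, u↦4} | S={0↦7, 1↦-5, 2↦4, 3↦-2, 4↦5, 5↦9} | K=[subL(9)]]
step 25: [C=(λz. p) | E={p↦5, u↦4} | S={0↦7, 1↦-5, 2↦4, 3↦-2, 4↦5, 5↦9} | K=[arg :: subL(9)]]
step 26: [C=-2 | E={p↦5, u↦4} | S={0↦7, 1↦-5, 2↦4, 3↦-2, 4↦5, 5↦9} | K=[fun :: subL(9)]]
step 27: [C=p | E={z↦6, p↦5, u↦4} | S={0↦7, 1↦-5, 2↦4, 3↦-2, 4↦5, 5↦9, 6↦-2} | K=[subL(9)]]
→ final value 0

Answer: 0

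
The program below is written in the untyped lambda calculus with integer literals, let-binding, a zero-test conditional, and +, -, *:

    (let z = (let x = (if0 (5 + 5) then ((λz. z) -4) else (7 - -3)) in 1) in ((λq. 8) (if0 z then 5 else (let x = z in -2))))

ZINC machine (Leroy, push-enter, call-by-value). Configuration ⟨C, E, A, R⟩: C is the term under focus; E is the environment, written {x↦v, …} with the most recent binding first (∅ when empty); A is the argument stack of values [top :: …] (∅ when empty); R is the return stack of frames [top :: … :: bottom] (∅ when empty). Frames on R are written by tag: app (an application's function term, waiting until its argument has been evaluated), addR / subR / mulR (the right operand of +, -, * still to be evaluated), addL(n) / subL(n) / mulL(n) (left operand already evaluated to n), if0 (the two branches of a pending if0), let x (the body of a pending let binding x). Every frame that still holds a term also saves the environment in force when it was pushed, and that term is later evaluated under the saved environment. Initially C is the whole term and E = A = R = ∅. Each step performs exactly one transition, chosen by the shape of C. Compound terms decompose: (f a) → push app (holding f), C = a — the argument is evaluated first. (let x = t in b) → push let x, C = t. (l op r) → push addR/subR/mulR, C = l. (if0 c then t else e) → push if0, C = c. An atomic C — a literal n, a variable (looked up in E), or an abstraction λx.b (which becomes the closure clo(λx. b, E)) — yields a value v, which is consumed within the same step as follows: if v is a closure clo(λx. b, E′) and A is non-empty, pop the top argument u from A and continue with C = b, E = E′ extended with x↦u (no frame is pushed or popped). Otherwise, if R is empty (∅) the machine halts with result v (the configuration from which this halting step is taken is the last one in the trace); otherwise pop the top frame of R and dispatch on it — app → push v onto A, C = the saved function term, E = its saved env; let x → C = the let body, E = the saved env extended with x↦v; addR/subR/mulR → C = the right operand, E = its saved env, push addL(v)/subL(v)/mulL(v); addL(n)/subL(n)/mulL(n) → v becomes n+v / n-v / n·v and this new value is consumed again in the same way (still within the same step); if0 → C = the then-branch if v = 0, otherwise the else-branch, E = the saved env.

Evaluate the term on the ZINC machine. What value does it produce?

Answer: 8

Execution trace:
0. ⟨C=(let z = (let x = (if0 (5 + 5) then ((λz. z) -4) else (7 - -3)) in 1) in ((λq. 8) (if0 z then 5 else (let x = z in -2)))); E=∅; A=∅; R=∅⟩
1. ⟨C=(let x = (if0 (5 + 5) then ((λz. z) -4) else (7 - -3)) in 1); E=∅; A=∅; R=[let z]⟩
2. ⟨C=(if0 (5 + 5) then ((λz. z) -4) else (7 - -3)); E=∅; A=∅; R=[let x :: let z]⟩
3. ⟨C=(5 + 5); E=∅; A=∅; R=[if0 :: let x :: let z]⟩
4. ⟨C=5; E=∅; A=∅; R=[addR :: if0 :: let x :: let z]⟩
5. ⟨C=5; E=∅; A=∅; R=[addL(5) :: if0 :: let x :: let z]⟩
6. ⟨C=(7 - -3); E=∅; A=∅; R=[let x :: let z]⟩
7. ⟨C=7; E=∅; A=∅; R=[subR :: let x :: let z]⟩
8. ⟨C=-3; E=∅; A=∅; R=[subL(7) :: let x :: let z]⟩
9. ⟨C=1; E={x↦10}; A=∅; R=[let z]⟩
10. ⟨C=((λq. 8) (if0 z then 5 else (let x = z in -2))); E={z↦1}; A=∅; R=∅⟩
11. ⟨C=(if0 z then 5 else (let x = z in -2)); E={z↦1}; A=∅; R=[app]⟩
12. ⟨C=z; E={z↦1}; A=∅; R=[if0 :: app]⟩
13. ⟨C=(let x = z in -2); E={z↦1}; A=∅; R=[app]⟩
14. ⟨C=z; E={z↦1}; A=∅; R=[let x :: app]⟩
15. ⟨C=-2; E={x↦1, z↦1}; A=∅; R=[app]⟩
16. ⟨C=(λq. 8); E={z↦1}; A=[-2]; R=∅⟩
17. ⟨C=8; E={q↦-2, z↦1}; A=∅; R=∅⟩
→ final value 8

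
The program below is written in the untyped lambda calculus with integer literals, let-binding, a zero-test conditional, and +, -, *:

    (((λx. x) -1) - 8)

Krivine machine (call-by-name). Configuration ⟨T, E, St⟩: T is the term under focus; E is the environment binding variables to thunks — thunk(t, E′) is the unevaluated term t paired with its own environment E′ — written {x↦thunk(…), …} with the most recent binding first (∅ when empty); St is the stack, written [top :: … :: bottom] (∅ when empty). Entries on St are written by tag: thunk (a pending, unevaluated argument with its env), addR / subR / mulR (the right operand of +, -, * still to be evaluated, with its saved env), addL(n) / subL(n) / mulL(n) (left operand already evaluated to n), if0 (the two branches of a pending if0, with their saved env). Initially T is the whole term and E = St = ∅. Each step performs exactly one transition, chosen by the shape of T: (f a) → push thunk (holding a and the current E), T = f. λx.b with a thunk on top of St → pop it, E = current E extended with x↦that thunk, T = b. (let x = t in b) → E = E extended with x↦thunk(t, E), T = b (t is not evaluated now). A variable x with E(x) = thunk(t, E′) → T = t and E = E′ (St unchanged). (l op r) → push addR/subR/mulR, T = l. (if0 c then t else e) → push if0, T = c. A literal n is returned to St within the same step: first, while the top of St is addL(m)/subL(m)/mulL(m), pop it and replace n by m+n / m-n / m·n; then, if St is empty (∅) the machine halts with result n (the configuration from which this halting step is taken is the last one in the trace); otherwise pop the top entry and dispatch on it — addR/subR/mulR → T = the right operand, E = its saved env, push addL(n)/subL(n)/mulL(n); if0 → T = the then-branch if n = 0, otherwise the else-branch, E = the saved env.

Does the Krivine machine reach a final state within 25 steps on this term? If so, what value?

0. <T=(((λx. x) -1) - 8), E=∅, St=∅>
1. <T=((λx. x) -1), E=∅, St=[subR]>
2. <T=(λx. x), E=∅, St=[thunk :: subR]>
3. <T=x, E={x↦thunk(-1, ∅)}, St=[subR]>
4. <T=-1, E=∅, St=[subR]>
5. <T=8, E=∅, St=[subL(-1)]>
→ final value -9

Answer: -9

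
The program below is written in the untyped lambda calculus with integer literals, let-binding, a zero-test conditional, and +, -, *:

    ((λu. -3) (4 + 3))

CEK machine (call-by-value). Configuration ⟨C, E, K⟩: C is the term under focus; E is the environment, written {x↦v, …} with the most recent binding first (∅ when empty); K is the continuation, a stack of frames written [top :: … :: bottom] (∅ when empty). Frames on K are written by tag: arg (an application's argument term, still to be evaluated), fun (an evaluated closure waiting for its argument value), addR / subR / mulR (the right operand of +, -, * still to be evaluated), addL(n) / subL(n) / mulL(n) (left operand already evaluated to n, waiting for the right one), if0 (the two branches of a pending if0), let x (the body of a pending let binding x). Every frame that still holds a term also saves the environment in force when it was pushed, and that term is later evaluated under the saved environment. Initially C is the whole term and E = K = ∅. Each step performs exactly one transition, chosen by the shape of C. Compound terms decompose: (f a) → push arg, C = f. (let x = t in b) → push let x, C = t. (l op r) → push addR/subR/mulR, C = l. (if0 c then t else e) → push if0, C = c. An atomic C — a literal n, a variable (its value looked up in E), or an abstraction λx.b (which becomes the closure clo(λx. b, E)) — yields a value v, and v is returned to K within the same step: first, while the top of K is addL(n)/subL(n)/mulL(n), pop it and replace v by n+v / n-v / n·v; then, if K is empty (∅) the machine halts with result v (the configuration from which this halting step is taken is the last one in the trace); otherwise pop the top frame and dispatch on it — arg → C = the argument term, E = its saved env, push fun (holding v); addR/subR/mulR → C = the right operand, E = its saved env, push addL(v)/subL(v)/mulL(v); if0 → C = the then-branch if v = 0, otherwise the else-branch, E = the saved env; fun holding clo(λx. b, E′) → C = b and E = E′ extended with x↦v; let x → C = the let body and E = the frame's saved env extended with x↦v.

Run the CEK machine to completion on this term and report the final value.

step 0: ⟨C=((λu. -3) (4 + 3)); E=∅; K=∅⟩
step 1: ⟨C=(λu. -3); E=∅; K=[arg]⟩
step 2: ⟨C=(4 + 3); E=∅; K=[fun]⟩
step 3: ⟨C=4; E=∅; K=[addR :: fun]⟩
step 4: ⟨C=3; E=∅; K=[addL(4) :: fun]⟩
step 5: ⟨C=-3; E={u↦7}; K=∅⟩
→ final value -3

Answer: -3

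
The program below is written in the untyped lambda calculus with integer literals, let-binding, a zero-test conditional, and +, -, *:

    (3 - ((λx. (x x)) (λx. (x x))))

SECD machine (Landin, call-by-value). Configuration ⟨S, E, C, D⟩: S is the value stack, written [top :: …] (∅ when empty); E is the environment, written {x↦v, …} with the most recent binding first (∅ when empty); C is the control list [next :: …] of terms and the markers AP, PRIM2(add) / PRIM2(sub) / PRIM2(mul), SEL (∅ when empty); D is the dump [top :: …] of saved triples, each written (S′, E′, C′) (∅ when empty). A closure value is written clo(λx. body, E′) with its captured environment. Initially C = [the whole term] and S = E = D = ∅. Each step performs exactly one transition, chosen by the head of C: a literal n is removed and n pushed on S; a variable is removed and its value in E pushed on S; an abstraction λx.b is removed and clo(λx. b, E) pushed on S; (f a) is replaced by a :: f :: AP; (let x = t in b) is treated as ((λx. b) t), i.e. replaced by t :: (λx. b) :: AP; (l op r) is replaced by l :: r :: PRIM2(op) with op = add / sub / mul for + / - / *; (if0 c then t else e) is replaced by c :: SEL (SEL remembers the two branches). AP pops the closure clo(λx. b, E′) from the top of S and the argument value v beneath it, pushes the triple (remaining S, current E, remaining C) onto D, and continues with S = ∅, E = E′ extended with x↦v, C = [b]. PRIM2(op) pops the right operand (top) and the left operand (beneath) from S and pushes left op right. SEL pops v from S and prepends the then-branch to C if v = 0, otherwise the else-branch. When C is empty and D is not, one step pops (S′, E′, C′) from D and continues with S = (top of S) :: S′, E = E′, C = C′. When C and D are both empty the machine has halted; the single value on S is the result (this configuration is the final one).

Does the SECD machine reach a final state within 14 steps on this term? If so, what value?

Answer: DIVERGES (no final state within 14 steps)

Derivation:
t=0: [S=∅ | E=∅ | C=[(3 - ((λx. (x x)) (λx. (x x))))] | D=∅]
t=1: [S=∅ | E=∅ | C=[3 :: ((λx. (x x)) (λx. (x x))) :: PRIM2(sub)] | D=∅]
t=2: [S=[3] | E=∅ | C=[((λx. (x x)) (λx. (x x))) :: PRIM2(sub)] | D=∅]
t=3: [S=[3] | E=∅ | C=[(λx. (x x)) :: (λx. (x x)) :: AP :: PRIM2(sub)] | D=∅]
t=4: [S=[clo(λx. (x x), ∅) :: 3] | E=∅ | C=[(λx. (x x)) :: AP :: PRIM2(sub)] | D=∅]
t=5: [S=[clo(λx. (x x), ∅) :: clo(λx. (x x), ∅) :: 3] | E=∅ | C=[AP :: PRIM2(sub)] | D=∅]
t=6: [S=∅ | E={x↦clo(λx. (x x), ∅)} | C=[(x x)] | D=[([3], ∅, [PRIM2(sub)])]]
t=7: [S=∅ | E={x↦clo(λx. (x x), ∅)} | C=[x :: x :: AP] | D=[([3], ∅, [PRIM2(sub)])]]
t=8: [S=[clo(λx. (x x), ∅)] | E={x↦clo(λx. (x x), ∅)} | C=[x :: AP] | D=[([3], ∅, [PRIM2(sub)])]]
t=9: [S=[clo(λx. (x x), ∅) :: clo(λx. (x x), ∅)] | E={x↦clo(λx. (x x), ∅)} | C=[AP] | D=[([3], ∅, [PRIM2(sub)])]]
t=10: [S=∅ | E={x↦clo(λx. (x x), ∅)} | C=[(x x)] | D=[(∅, {x↦clo(λx. (x x), ∅)}, ∅) :: ([3], ∅, [PRIM2(sub)])]]
t=11: [S=∅ | E={x↦clo(λx. (x x), ∅)} | C=[x :: x :: AP] | D=[(∅, {x↦clo(λx. (x x), ∅)}, ∅) :: ([3], ∅, [PRIM2(sub)])]]
t=12: [S=[clo(λx. (x x), ∅)] | E={x↦clo(λx. (x x), ∅)} | C=[x :: AP] | D=[(∅, {x↦clo(λx. (x x), ∅)}, ∅) :: ([3], ∅, [PRIM2(sub)])]]
t=13: [S=[clo(λx. (x x), ∅) :: clo(λx. (x x), ∅)] | E={x↦clo(λx. (x x), ∅)} | C=[AP] | D=[(∅, {x↦clo(λx. (x x), ∅)}, ∅) :: ([3], ∅, [PRIM2(sub)])]]
t=14: [S=∅ | E={x↦clo(λx. (x x), ∅)} | C=[(x x)] | D=[(∅, {x↦clo(λx. (x x), ∅)}, ∅) :: (∅, {x↦clo(λx. (x x), ∅)}, ∅) :: ([3], ∅, [PRIM2(sub)])]]
→ 14 transitions taken and the configuration is still not final: no result within 14 steps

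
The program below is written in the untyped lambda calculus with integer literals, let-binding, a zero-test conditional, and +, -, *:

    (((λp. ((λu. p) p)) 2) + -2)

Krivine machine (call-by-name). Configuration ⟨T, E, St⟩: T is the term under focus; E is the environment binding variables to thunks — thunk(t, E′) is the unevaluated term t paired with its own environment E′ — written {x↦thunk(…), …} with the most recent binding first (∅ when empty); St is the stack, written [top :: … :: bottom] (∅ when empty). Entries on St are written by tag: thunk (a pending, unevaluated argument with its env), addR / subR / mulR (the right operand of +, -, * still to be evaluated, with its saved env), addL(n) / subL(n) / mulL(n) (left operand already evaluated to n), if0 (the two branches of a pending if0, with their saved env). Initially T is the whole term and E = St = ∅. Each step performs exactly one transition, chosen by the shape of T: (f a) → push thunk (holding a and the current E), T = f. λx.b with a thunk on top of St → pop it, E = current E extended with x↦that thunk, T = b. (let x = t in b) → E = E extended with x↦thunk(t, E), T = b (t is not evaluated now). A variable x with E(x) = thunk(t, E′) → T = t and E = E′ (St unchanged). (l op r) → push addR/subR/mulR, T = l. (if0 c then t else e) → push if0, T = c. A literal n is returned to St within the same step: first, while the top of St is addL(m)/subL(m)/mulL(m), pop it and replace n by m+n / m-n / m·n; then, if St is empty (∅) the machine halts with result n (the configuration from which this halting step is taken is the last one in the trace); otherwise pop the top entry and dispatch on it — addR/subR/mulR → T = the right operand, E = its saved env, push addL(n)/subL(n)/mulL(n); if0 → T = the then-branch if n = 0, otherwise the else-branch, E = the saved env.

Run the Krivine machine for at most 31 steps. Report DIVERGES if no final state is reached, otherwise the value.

Answer: 0

Machine steps:
t=0: ⟨T=(((λp. ((λu. p) p)) 2) + -2); E=∅; St=∅⟩
t=1: ⟨T=((λp. ((λu. p) p)) 2); E=∅; St=[addR]⟩
t=2: ⟨T=(λp. ((λu. p) p)); E=∅; St=[thunk :: addR]⟩
t=3: ⟨T=((λu. p) p); E={p↦thunk(2, ∅)}; St=[addR]⟩
t=4: ⟨T=(λu. p); E={p↦thunk(2, ∅)}; St=[thunk :: addR]⟩
t=5: ⟨T=p; E={u↦thunk(p, {p↦thunk(2, ∅)}), p↦thunk(2, ∅)}; St=[addR]⟩
t=6: ⟨T=2; E=∅; St=[addR]⟩
t=7: ⟨T=-2; E=∅; St=[addL(2)]⟩
→ final value 0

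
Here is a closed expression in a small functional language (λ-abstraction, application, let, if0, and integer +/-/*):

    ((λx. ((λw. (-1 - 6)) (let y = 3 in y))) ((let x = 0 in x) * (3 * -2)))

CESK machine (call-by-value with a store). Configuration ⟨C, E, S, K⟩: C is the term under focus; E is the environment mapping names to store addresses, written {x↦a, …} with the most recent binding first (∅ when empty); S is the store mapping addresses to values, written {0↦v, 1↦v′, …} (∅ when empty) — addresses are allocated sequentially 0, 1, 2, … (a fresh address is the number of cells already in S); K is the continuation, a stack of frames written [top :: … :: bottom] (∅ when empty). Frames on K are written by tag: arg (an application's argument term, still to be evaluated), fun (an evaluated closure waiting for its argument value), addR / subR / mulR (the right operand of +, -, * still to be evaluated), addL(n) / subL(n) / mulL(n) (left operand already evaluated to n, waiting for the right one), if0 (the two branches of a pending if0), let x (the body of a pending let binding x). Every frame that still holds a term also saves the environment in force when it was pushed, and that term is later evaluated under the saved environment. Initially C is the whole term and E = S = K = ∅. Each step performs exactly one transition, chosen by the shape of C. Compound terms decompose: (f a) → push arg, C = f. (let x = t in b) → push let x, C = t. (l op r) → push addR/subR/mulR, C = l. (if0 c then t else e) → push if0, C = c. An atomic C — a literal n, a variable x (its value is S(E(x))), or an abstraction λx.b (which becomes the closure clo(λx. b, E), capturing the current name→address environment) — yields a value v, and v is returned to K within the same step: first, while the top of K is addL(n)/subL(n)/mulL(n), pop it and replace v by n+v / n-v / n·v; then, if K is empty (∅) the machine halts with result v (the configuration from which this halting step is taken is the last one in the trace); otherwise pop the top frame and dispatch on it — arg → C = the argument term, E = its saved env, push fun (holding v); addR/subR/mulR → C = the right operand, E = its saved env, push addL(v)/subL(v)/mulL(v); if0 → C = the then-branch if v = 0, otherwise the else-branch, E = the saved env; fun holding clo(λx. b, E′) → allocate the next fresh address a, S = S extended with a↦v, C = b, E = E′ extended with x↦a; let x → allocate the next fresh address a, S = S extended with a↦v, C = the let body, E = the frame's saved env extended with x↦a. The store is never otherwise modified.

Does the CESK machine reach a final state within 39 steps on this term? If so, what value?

Answer: -7

Execution trace:
step 0: [C=((λx. ((λw. (-1 - 6)) (let y = 3 in y))) ((let x = 0 in x) * (3 * -2))) | E=∅ | S=∅ | K=∅]
step 1: [C=(λx. ((λw. (-1 - 6)) (let y = 3 in y))) | E=∅ | S=∅ | K=[arg]]
step 2: [C=((let x = 0 in x) * (3 * -2)) | E=∅ | S=∅ | K=[fun]]
step 3: [C=(let x = 0 in x) | E=∅ | S=∅ | K=[mulR :: fun]]
step 4: [C=0 | E=∅ | S=∅ | K=[let x :: mulR :: fun]]
step 5: [C=x | E={x↦0} | S={0↦0} | K=[mulR :: fun]]
step 6: [C=(3 * -2) | E=∅ | S={0↦0} | K=[mulL(0) :: fun]]
step 7: [C=3 | E=∅ | S={0↦0} | K=[mulR :: mulL(0) :: fun]]
step 8: [C=-2 | E=∅ | S={0↦0} | K=[mulL(3) :: mulL(0) :: fun]]
step 9: [C=((λw. (-1 - 6)) (let y = 3 in y)) | E={x↦1} | S={0↦0, 1↦0} | K=∅]
step 10: [C=(λw. (-1 - 6)) | E={x↦1} | S={0↦0, 1↦0} | K=[arg]]
step 11: [C=(let y = 3 in y) | E={x↦1} | S={0↦0, 1↦0} | K=[fun]]
step 12: [C=3 | E={x↦1} | S={0↦0, 1↦0} | K=[let y :: fun]]
step 13: [C=y | E={y↦2, x↦1} | S={0↦0, 1↦0, 2↦3} | K=[fun]]
step 14: [C=(-1 - 6) | E={w↦3, x↦1} | S={0↦0, 1↦0, 2↦3, 3↦3} | K=∅]
step 15: [C=-1 | E={w↦3, x↦1} | S={0↦0, 1↦0, 2↦3, 3↦3} | K=[subR]]
step 16: [C=6 | E={w↦3, x↦1} | S={0↦0, 1↦0, 2↦3, 3↦3} | K=[subL(-1)]]
→ final value -7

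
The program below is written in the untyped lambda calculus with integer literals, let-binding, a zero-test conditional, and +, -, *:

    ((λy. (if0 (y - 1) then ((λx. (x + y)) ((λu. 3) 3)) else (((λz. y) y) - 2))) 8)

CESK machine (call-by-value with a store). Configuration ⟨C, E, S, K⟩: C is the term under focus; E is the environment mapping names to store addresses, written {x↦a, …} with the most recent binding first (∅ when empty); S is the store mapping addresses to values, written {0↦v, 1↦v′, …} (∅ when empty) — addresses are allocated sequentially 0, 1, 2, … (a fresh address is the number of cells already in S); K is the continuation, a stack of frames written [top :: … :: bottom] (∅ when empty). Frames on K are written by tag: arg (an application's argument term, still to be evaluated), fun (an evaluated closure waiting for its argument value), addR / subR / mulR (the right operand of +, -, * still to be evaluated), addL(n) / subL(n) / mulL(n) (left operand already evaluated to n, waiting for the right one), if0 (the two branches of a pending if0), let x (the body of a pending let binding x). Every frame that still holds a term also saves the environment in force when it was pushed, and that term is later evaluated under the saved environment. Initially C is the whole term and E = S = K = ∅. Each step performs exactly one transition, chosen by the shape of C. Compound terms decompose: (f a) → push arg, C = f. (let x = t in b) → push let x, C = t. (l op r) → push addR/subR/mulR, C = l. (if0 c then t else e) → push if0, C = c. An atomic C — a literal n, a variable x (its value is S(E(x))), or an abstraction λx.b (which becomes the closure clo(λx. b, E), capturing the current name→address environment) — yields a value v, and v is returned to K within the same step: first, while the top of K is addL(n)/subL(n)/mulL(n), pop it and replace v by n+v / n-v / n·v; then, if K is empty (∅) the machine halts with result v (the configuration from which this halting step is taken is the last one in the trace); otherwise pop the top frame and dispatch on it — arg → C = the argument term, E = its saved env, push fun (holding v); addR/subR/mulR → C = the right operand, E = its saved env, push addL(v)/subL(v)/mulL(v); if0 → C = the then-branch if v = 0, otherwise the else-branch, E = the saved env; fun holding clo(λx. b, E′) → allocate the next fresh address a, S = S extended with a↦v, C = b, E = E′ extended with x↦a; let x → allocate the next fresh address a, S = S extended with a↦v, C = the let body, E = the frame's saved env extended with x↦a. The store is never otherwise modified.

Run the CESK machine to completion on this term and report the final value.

step 0: [C=((λy. (if0 (y - 1) then ((λx. (x + y)) ((λu. 3) 3)) else (((λz. y) y) - 2))) 8) | E=∅ | S=∅ | K=∅]
step 1: [C=(λy. (if0 (y - 1) then ((λx. (x + y)) ((λu. 3) 3)) else (((λz. y) y) - 2))) | E=∅ | S=∅ | K=[arg]]
step 2: [C=8 | E=∅ | S=∅ | K=[fun]]
step 3: [C=(if0 (y - 1) then ((λx. (x + y)) ((λu. 3) 3)) else (((λz. y) y) - 2)) | E={y↦0} | S={0↦8} | K=∅]
step 4: [C=(y - 1) | E={y↦0} | S={0↦8} | K=[if0]]
step 5: [C=y | E={y↦0} | S={0↦8} | K=[subR :: if0]]
step 6: [C=1 | E={y↦0} | S={0↦8} | K=[subL(8) :: if0]]
step 7: [C=(((λz. y) y) - 2) | E={y↦0} | S={0↦8} | K=∅]
step 8: [C=((λz. y) y) | E={y↦0} | S={0↦8} | K=[subR]]
step 9: [C=(λz. y) | E={y↦0} | S={0↦8} | K=[arg :: subR]]
step 10: [C=y | E={y↦0} | S={0↦8} | K=[fun :: subR]]
step 11: [C=y | E={z↦1, y↦0} | S={0↦8, 1↦8} | K=[subR]]
step 12: [C=2 | E={y↦0} | S={0↦8, 1↦8} | K=[subL(8)]]
→ final value 6

Answer: 6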